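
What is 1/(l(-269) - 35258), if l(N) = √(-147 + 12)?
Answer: -35258/1243126699 - 3*I*√15/1243126699 ≈ -2.8362e-5 - 9.3466e-9*I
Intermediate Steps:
l(N) = 3*I*√15 (l(N) = √(-135) = 3*I*√15)
1/(l(-269) - 35258) = 1/(3*I*√15 - 35258) = 1/(-35258 + 3*I*√15)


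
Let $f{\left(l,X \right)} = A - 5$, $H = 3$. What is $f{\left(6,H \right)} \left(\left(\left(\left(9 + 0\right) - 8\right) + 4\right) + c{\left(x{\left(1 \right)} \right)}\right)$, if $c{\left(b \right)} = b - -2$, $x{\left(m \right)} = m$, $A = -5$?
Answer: $-80$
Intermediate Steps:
$f{\left(l,X \right)} = -10$ ($f{\left(l,X \right)} = -5 - 5 = -10$)
$c{\left(b \right)} = 2 + b$ ($c{\left(b \right)} = b + 2 = 2 + b$)
$f{\left(6,H \right)} \left(\left(\left(\left(9 + 0\right) - 8\right) + 4\right) + c{\left(x{\left(1 \right)} \right)}\right) = - 10 \left(\left(\left(\left(9 + 0\right) - 8\right) + 4\right) + \left(2 + 1\right)\right) = - 10 \left(\left(\left(9 - 8\right) + 4\right) + 3\right) = - 10 \left(\left(1 + 4\right) + 3\right) = - 10 \left(5 + 3\right) = \left(-10\right) 8 = -80$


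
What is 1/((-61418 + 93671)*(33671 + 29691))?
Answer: 1/2043614586 ≈ 4.8933e-10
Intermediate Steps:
1/((-61418 + 93671)*(33671 + 29691)) = 1/(32253*63362) = (1/32253)*(1/63362) = 1/2043614586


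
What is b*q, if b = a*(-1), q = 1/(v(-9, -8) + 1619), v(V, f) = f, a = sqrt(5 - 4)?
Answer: -1/1611 ≈ -0.00062073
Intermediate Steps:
a = 1 (a = sqrt(1) = 1)
q = 1/1611 (q = 1/(-8 + 1619) = 1/1611 ≈ 0.00062073)
b = -1 (b = 1*(-1) = -1)
b*q = -1*1/1611 = -1/1611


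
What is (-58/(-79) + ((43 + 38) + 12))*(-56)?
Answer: -414680/79 ≈ -5249.1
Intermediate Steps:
(-58/(-79) + ((43 + 38) + 12))*(-56) = (-58*(-1/79) + (81 + 12))*(-56) = (58/79 + 93)*(-56) = (7405/79)*(-56) = -414680/79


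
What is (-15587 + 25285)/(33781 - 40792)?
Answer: -9698/7011 ≈ -1.3833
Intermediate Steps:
(-15587 + 25285)/(33781 - 40792) = 9698/(-7011) = 9698*(-1/7011) = -9698/7011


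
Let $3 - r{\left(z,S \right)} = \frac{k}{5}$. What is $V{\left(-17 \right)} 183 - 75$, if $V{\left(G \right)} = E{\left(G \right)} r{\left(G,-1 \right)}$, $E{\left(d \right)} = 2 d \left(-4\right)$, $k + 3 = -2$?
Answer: $99477$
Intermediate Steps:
$k = -5$ ($k = -3 - 2 = -5$)
$E{\left(d \right)} = - 8 d$
$r{\left(z,S \right)} = 4$ ($r{\left(z,S \right)} = 3 - - \frac{5}{5} = 3 - \left(-5\right) \frac{1}{5} = 3 - -1 = 3 + 1 = 4$)
$V{\left(G \right)} = - 32 G$ ($V{\left(G \right)} = - 8 G 4 = - 32 G$)
$V{\left(-17 \right)} 183 - 75 = \left(-32\right) \left(-17\right) 183 - 75 = 544 \cdot 183 - 75 = 99552 - 75 = 99477$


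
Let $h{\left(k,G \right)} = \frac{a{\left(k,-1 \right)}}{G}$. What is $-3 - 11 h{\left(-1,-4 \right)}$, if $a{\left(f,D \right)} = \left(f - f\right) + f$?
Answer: $- \frac{23}{4} \approx -5.75$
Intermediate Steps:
$a{\left(f,D \right)} = f$ ($a{\left(f,D \right)} = 0 + f = f$)
$h{\left(k,G \right)} = \frac{k}{G}$
$-3 - 11 h{\left(-1,-4 \right)} = -3 - 11 \left(- \frac{1}{-4}\right) = -3 - 11 \left(\left(-1\right) \left(- \frac{1}{4}\right)\right) = -3 - \frac{11}{4} = - \frac{23}{4}$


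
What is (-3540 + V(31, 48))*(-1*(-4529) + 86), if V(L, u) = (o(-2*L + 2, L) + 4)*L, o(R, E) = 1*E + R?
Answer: -19913725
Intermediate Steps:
o(R, E) = E + R
V(L, u) = L*(6 - L) (V(L, u) = ((L + (-2*L + 2)) + 4)*L = ((L + (2 - 2*L)) + 4)*L = ((2 - L) + 4)*L = (6 - L)*L = L*(6 - L))
(-3540 + V(31, 48))*(-1*(-4529) + 86) = (-3540 + 31*(6 - 1*31))*(-1*(-4529) + 86) = (-3540 + 31*(6 - 31))*(4529 + 86) = (-3540 + 31*(-25))*4615 = (-3540 - 775)*4615 = -4315*4615 = -19913725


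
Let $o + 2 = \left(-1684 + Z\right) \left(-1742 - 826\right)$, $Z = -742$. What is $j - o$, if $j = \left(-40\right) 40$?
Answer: $-6231566$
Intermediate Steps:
$j = -1600$
$o = 6229966$ ($o = -2 + \left(-1684 - 742\right) \left(-1742 - 826\right) = -2 - -6229968 = -2 + 6229968 = 6229966$)
$j - o = -1600 - 6229966 = -6231566$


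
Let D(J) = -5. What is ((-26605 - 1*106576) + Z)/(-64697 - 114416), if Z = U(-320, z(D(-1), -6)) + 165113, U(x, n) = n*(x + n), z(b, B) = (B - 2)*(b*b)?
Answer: -135932/179113 ≈ -0.75892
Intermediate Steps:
z(b, B) = b²*(-2 + B) (z(b, B) = (-2 + B)*b² = b²*(-2 + B))
U(x, n) = n*(n + x)
Z = 269113 (Z = ((-5)²*(-2 - 6))*((-5)²*(-2 - 6) - 320) + 165113 = (25*(-8))*(25*(-8) - 320) + 165113 = -200*(-200 - 320) + 165113 = -200*(-520) + 165113 = 104000 + 165113 = 269113)
((-26605 - 1*106576) + Z)/(-64697 - 114416) = ((-26605 - 1*106576) + 269113)/(-64697 - 114416) = ((-26605 - 106576) + 269113)/(-179113) = (-133181 + 269113)*(-1/179113) = 135932*(-1/179113) = -135932/179113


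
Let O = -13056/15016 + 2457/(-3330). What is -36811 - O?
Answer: -25563755129/694490 ≈ -36809.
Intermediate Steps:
O = -1116261/694490 (O = -13056*1/15016 + 2457*(-1/3330) = -1632/1877 - 273/370 = -1116261/694490 ≈ -1.6073)
-36811 - O = -36811 - 1*(-1116261/694490) = -36811 + 1116261/694490 = -25563755129/694490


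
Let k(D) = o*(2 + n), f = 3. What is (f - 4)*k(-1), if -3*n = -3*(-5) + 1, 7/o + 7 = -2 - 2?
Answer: -70/33 ≈ -2.1212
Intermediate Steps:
o = -7/11 (o = 7/(-7 + (-2 - 2)) = 7/(-7 - 4) = 7/(-11) = 7*(-1/11) = -7/11 ≈ -0.63636)
n = -16/3 (n = -(-3*(-5) + 1)/3 = -(15 + 1)/3 = -1/3*16 = -16/3 ≈ -5.3333)
k(D) = 70/33 (k(D) = -7*(2 - 16/3)/11 = -7/11*(-10/3) = 70/33)
(f - 4)*k(-1) = (3 - 4)*(70/33) = -1*70/33 = -70/33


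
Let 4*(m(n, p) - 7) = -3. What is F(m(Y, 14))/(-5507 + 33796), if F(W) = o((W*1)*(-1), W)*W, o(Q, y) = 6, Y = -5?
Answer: 75/56578 ≈ 0.0013256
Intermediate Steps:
m(n, p) = 25/4 (m(n, p) = 7 + (¼)*(-3) = 7 - ¾ = 25/4)
F(W) = 6*W
F(m(Y, 14))/(-5507 + 33796) = (6*(25/4))/(-5507 + 33796) = (75/2)/28289 = (75/2)*(1/28289) = 75/56578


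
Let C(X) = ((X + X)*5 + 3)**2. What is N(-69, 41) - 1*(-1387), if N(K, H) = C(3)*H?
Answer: 46036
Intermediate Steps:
C(X) = (3 + 10*X)**2 (C(X) = ((2*X)*5 + 3)**2 = (10*X + 3)**2 = (3 + 10*X)**2)
N(K, H) = 1089*H (N(K, H) = (3 + 10*3)**2*H = (3 + 30)**2*H = 33**2*H = 1089*H)
N(-69, 41) - 1*(-1387) = 1089*41 - 1*(-1387) = 44649 + 1387 = 46036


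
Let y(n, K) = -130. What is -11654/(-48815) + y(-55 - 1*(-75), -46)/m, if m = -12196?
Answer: 74239067/297673870 ≈ 0.24940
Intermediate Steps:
-11654/(-48815) + y(-55 - 1*(-75), -46)/m = -11654/(-48815) - 130/(-12196) = -11654*(-1/48815) - 130*(-1/12196) = 11654/48815 + 65/6098 = 74239067/297673870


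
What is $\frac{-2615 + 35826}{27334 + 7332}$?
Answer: $\frac{33211}{34666} \approx 0.95803$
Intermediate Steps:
$\frac{-2615 + 35826}{27334 + 7332} = \frac{33211}{34666}$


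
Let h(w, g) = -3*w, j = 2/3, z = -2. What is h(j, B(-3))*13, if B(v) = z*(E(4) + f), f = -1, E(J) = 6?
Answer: -26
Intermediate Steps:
j = ⅔ (j = 2*(⅓) = ⅔ ≈ 0.66667)
B(v) = -10 (B(v) = -2*(6 - 1) = -2*5 = -10)
h(j, B(-3))*13 = -3*⅔*13 = -2*13 = -26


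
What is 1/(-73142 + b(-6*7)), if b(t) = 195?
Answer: -1/72947 ≈ -1.3709e-5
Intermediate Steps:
1/(-73142 + b(-6*7)) = 1/(-73142 + 195) = 1/(-72947) = -1/72947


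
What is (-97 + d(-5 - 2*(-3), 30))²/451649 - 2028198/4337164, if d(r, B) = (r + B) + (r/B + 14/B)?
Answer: -897426080651/1958875783436 ≈ -0.45813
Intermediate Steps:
d(r, B) = B + r + 14/B + r/B (d(r, B) = (B + r) + (14/B + r/B) = B + r + 14/B + r/B)
(-97 + d(-5 - 2*(-3), 30))²/451649 - 2028198/4337164 = (-97 + (14 + (-5 - 2*(-3)) + 30*(30 + (-5 - 2*(-3))))/30)²/451649 - 2028198/4337164 = (-97 + (14 + (-5 + 6) + 30*(30 + (-5 + 6)))/30)²*(1/451649) - 2028198*1/4337164 = (-97 + (14 + 1 + 30*(30 + 1))/30)²*(1/451649) - 1014099/2168582 = (-97 + (14 + 1 + 30*31)/30)²*(1/451649) - 1014099/2168582 = (-97 + (14 + 1 + 930)/30)²*(1/451649) - 1014099/2168582 = (-97 + (1/30)*945)²*(1/451649) - 1014099/2168582 = (-97 + 63/2)²*(1/451649) - 1014099/2168582 = (-131/2)²*(1/451649) - 1014099/2168582 = (17161/4)*(1/451649) - 1014099/2168582 = 17161/1806596 - 1014099/2168582 = -897426080651/1958875783436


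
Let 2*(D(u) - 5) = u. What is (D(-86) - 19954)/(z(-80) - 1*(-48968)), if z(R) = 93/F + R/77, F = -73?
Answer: -112375032/275236127 ≈ -0.40829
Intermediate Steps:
D(u) = 5 + u/2
z(R) = -93/73 + R/77 (z(R) = 93/(-73) + R/77 = 93*(-1/73) + R*(1/77) = -93/73 + R/77)
(D(-86) - 19954)/(z(-80) - 1*(-48968)) = ((5 + (1/2)*(-86)) - 19954)/((-93/73 + (1/77)*(-80)) - 1*(-48968)) = ((5 - 43) - 19954)/((-93/73 - 80/77) + 48968) = (-38 - 19954)/(-13001/5621 + 48968) = -19992/275236127/5621 = -19992*5621/275236127 = -112375032/275236127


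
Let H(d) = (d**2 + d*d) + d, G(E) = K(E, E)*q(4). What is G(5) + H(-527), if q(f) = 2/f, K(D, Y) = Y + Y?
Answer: 554936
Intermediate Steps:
K(D, Y) = 2*Y
G(E) = E (G(E) = (2*E)*(2/4) = (2*E)*(2*(1/4)) = (2*E)*(1/2) = E)
H(d) = d + 2*d**2 (H(d) = (d**2 + d**2) + d = 2*d**2 + d = d + 2*d**2)
G(5) + H(-527) = 5 - 527*(1 + 2*(-527)) = 5 - 527*(1 - 1054) = 5 - 527*(-1053) = 5 + 554931 = 554936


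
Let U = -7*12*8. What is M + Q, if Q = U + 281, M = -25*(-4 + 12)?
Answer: -591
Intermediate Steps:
U = -672 (U = -84*8 = -672)
M = -200 (M = -25*8 = -200)
Q = -391 (Q = -672 + 281 = -391)
M + Q = -200 - 391 = -591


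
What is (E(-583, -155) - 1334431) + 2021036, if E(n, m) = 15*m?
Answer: 684280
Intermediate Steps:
(E(-583, -155) - 1334431) + 2021036 = (15*(-155) - 1334431) + 2021036 = (-2325 - 1334431) + 2021036 = -1336756 + 2021036 = 684280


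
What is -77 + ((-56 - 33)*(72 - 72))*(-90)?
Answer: -77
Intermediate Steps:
-77 + ((-56 - 33)*(72 - 72))*(-90) = -77 - 89*0*(-90) = -77 + 0*(-90) = -77 + 0 = -77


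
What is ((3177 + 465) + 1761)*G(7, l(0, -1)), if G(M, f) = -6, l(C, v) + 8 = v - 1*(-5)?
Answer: -32418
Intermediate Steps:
l(C, v) = -3 + v (l(C, v) = -8 + (v - 1*(-5)) = -8 + (v + 5) = -8 + (5 + v) = -3 + v)
((3177 + 465) + 1761)*G(7, l(0, -1)) = ((3177 + 465) + 1761)*(-6) = (3642 + 1761)*(-6) = 5403*(-6) = -32418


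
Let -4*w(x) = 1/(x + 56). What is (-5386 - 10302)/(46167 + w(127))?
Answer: -11483616/33794243 ≈ -0.33981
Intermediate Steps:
w(x) = -1/(4*(56 + x)) (w(x) = -1/(4*(x + 56)) = -1/(4*(56 + x)))
(-5386 - 10302)/(46167 + w(127)) = (-5386 - 10302)/(46167 - 1/(224 + 4*127)) = -15688/(46167 - 1/(224 + 508)) = -15688/(46167 - 1/732) = -15688/33794243/732 = -15688*732/33794243 = -11483616/33794243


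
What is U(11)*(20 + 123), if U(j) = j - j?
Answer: 0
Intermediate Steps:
U(j) = 0
U(11)*(20 + 123) = 0*(20 + 123) = 0*143 = 0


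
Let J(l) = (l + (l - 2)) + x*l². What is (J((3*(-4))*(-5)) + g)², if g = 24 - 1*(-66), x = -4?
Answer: 201412864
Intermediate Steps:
g = 90 (g = 24 + 66 = 90)
J(l) = -2 - 4*l² + 2*l (J(l) = (l + (l - 2)) - 4*l² = (l + (-2 + l)) - 4*l² = (-2 + 2*l) - 4*l² = -2 - 4*l² + 2*l)
(J((3*(-4))*(-5)) + g)² = ((-2 - 4*((3*(-4))*(-5))² + 2*((3*(-4))*(-5))) + 90)² = ((-2 - 4*(-12*(-5))² + 2*(-12*(-5))) + 90)² = ((-2 - 4*60² + 2*60) + 90)² = ((-2 - 4*3600 + 120) + 90)² = ((-2 - 14400 + 120) + 90)² = (-14282 + 90)² = (-14192)² = 201412864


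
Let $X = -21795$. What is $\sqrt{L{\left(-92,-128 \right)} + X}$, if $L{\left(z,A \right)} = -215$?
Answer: $i \sqrt{22010} \approx 148.36 i$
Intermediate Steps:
$\sqrt{L{\left(-92,-128 \right)} + X} = \sqrt{-215 - 21795} = \sqrt{-22010} = i \sqrt{22010}$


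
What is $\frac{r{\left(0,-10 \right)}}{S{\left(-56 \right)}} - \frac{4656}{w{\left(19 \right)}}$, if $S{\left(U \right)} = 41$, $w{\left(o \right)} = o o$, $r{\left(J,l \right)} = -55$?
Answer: $- \frac{210751}{14801} \approx -14.239$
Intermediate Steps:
$w{\left(o \right)} = o^{2}$
$\frac{r{\left(0,-10 \right)}}{S{\left(-56 \right)}} - \frac{4656}{w{\left(19 \right)}} = - \frac{55}{41} - \frac{4656}{19^{2}} = \left(-55\right) \frac{1}{41} - \frac{4656}{361} = - \frac{55}{41} - \frac{4656}{361} = - \frac{210751}{14801}$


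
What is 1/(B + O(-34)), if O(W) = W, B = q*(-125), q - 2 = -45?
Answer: 1/5341 ≈ 0.00018723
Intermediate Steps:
q = -43 (q = 2 - 45 = -43)
B = 5375 (B = -43*(-125) = 5375)
1/(B + O(-34)) = 1/(5375 - 34) = 1/5341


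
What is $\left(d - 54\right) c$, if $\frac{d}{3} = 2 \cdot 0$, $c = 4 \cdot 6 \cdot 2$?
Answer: $-2592$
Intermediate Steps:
$c = 48$ ($c = 24 \cdot 2 = 48$)
$d = 0$ ($d = 3 \cdot 2 \cdot 0 = 3 \cdot 0 = 0$)
$\left(d - 54\right) c = \left(0 - 54\right) 48 = \left(-54\right) 48 = -2592$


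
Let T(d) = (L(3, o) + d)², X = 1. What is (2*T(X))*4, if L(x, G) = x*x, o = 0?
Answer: 800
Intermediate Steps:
L(x, G) = x²
T(d) = (9 + d)² (T(d) = (3² + d)² = (9 + d)²)
(2*T(X))*4 = (2*(9 + 1)²)*4 = (2*10²)*4 = (2*100)*4 = 200*4 = 800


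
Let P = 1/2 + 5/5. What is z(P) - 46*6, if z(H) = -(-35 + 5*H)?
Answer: -497/2 ≈ -248.50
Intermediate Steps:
P = 3/2 (P = 1*(½) + 5*(⅕) = ½ + 1 = 3/2 ≈ 1.5000)
z(H) = 35 - 5*H (z(H) = -(-35 + 5*H) = -5*(-7 + H) = 35 - 5*H)
z(P) - 46*6 = (35 - 5*3/2) - 46*6 = (35 - 15/2) - 276 = 55/2 - 276 = -497/2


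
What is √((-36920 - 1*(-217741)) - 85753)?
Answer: 2*√23767 ≈ 308.33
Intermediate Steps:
√((-36920 - 1*(-217741)) - 85753) = √((-36920 + 217741) - 85753) = √(180821 - 85753) = √95068 = 2*√23767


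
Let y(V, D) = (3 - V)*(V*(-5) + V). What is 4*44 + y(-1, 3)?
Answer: 192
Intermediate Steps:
y(V, D) = -4*V*(3 - V) (y(V, D) = (3 - V)*(-5*V + V) = (3 - V)*(-4*V) = -4*V*(3 - V))
4*44 + y(-1, 3) = 4*44 + 4*(-1)*(-3 - 1) = 176 + 4*(-1)*(-4) = 176 + 16 = 192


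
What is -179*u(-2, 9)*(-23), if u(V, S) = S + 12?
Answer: 86457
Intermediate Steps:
u(V, S) = 12 + S
-179*u(-2, 9)*(-23) = -179*(12 + 9)*(-23) = -179*21*(-23) = -3759*(-23) = 86457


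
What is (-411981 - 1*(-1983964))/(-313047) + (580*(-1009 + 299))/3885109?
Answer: -890891150821/173745959589 ≈ -5.1275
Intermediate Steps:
(-411981 - 1*(-1983964))/(-313047) + (580*(-1009 + 299))/3885109 = (-411981 + 1983964)*(-1/313047) + (580*(-710))*(1/3885109) = 1571983*(-1/313047) - 411800*1/3885109 = -224569/44721 - 411800/3885109 = -890891150821/173745959589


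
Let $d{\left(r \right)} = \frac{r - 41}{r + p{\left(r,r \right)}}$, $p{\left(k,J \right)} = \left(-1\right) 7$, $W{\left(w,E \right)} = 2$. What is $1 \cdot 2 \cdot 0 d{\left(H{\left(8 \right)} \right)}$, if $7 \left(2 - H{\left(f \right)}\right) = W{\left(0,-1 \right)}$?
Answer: $0$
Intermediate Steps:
$p{\left(k,J \right)} = -7$
$H{\left(f \right)} = \frac{12}{7}$ ($H{\left(f \right)} = 2 - \frac{2}{7} = \frac{12}{7}$)
$d{\left(r \right)} = \frac{-41 + r}{-7 + r}$ ($d{\left(r \right)} = \frac{r - 41}{r - 7} = \frac{-41 + r}{-7 + r}$)
$1 \cdot 2 \cdot 0 d{\left(H{\left(8 \right)} \right)} = 1 \cdot 2 \cdot 0 \frac{-41 + \frac{12}{7}}{-7 + \frac{12}{7}} = 2 \cdot 0 \frac{1}{- \frac{37}{7}} \left(- \frac{275}{7}\right) = 0 \left(\left(- \frac{7}{37}\right) \left(- \frac{275}{7}\right)\right) = 0 \cdot \frac{275}{37} = 0$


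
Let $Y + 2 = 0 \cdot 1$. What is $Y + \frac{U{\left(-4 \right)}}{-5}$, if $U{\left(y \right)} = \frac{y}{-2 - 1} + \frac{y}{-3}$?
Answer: $- \frac{38}{15} \approx -2.5333$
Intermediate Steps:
$U{\left(y \right)} = - \frac{2 y}{3}$ ($U{\left(y \right)} = \frac{y}{-3} + y \left(- \frac{1}{3}\right) = y \left(- \frac{1}{3}\right) - \frac{y}{3} = - \frac{y}{3} - \frac{y}{3} = - \frac{2 y}{3}$)
$Y = -2$ ($Y = -2 + 0 \cdot 1 = -2 + 0 = -2$)
$Y + \frac{U{\left(-4 \right)}}{-5} = -2 + \frac{\left(- \frac{2}{3}\right) \left(-4\right)}{-5} = -2 - \frac{8}{15} = - \frac{38}{15}$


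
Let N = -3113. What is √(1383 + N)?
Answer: I*√1730 ≈ 41.593*I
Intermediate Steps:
√(1383 + N) = √(1383 - 3113) = √(-1730) = I*√1730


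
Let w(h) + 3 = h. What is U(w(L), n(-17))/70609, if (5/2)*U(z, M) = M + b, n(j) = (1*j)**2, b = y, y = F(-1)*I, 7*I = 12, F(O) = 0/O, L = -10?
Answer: 578/353045 ≈ 0.0016372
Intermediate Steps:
F(O) = 0
I = 12/7 (I = (1/7)*12 = 12/7 ≈ 1.7143)
y = 0 (y = 0*(12/7) = 0)
b = 0
w(h) = -3 + h
n(j) = j**2
U(z, M) = 2*M/5 (U(z, M) = 2*(M + 0)/5 = 2*M/5)
U(w(L), n(-17))/70609 = ((2/5)*(-17)**2)/70609 = ((2/5)*289)*(1/70609) = (578/5)*(1/70609) = 578/353045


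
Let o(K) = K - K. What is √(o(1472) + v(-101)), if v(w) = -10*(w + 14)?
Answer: √870 ≈ 29.496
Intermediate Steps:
o(K) = 0
v(w) = -140 - 10*w (v(w) = -10*(14 + w) = -140 - 10*w)
√(o(1472) + v(-101)) = √(0 + (-140 - 10*(-101))) = √(0 + (-140 + 1010)) = √(0 + 870) = √870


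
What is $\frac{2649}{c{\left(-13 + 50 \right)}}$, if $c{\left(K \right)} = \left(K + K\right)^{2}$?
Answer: $\frac{2649}{5476} \approx 0.48375$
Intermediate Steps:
$c{\left(K \right)} = 4 K^{2}$ ($c{\left(K \right)} = \left(2 K\right)^{2} = 4 K^{2}$)
$\frac{2649}{c{\left(-13 + 50 \right)}} = \frac{2649}{4 \left(-13 + 50\right)^{2}} = \frac{2649}{4 \cdot 37^{2}} = \frac{2649}{4 \cdot 1369} = \frac{2649}{5476}$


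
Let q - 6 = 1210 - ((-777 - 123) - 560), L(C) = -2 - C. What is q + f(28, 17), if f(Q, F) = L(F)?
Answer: 2657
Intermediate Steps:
q = 2676 (q = 6 + (1210 - ((-777 - 123) - 560)) = 6 + (1210 - (-900 - 560)) = 6 + (1210 - 1*(-1460)) = 6 + (1210 + 1460) = 6 + 2670 = 2676)
f(Q, F) = -2 - F
q + f(28, 17) = 2676 + (-2 - 1*17) = 2676 + (-2 - 17) = 2676 - 19 = 2657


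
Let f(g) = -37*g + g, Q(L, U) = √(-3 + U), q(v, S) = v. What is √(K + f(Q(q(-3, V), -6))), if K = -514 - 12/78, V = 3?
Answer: 2*√(-21723 - 4563*I)/13 ≈ 2.3686 - 22.798*I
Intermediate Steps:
f(g) = -36*g
K = -6684/13 (K = -514 + (1/78)*(-12) = -514 - 2/13 = -6684/13 ≈ -514.15)
√(K + f(Q(q(-3, V), -6))) = √(-6684/13 - 36*√(-3 - 6)) = √(-6684/13 - 108*I)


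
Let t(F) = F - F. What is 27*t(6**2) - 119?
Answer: -119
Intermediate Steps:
t(F) = 0
27*t(6**2) - 119 = 27*0 - 119 = 0 - 119 = -119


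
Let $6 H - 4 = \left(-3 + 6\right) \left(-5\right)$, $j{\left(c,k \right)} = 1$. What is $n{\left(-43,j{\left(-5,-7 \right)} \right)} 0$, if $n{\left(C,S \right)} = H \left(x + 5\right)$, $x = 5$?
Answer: $0$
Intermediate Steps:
$H = - \frac{11}{6}$ ($H = \frac{2}{3} + \frac{\left(-3 + 6\right) \left(-5\right)}{6} = \frac{2}{3} + \frac{3 \left(-5\right)}{6} = \frac{2}{3} + \frac{1}{6} \left(-15\right) = \frac{2}{3} - \frac{5}{2} = - \frac{11}{6} \approx -1.8333$)
$n{\left(C,S \right)} = - \frac{55}{3}$ ($n{\left(C,S \right)} = - \frac{11 \left(5 + 5\right)}{6} = \left(- \frac{11}{6}\right) 10 = - \frac{55}{3}$)
$n{\left(-43,j{\left(-5,-7 \right)} \right)} 0 = \left(- \frac{55}{3}\right) 0 = 0$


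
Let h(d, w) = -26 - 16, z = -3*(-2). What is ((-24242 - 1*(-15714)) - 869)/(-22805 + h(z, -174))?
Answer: 9397/22847 ≈ 0.41130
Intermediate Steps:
z = 6
h(d, w) = -42
((-24242 - 1*(-15714)) - 869)/(-22805 + h(z, -174)) = ((-24242 - 1*(-15714)) - 869)/(-22805 - 42) = ((-24242 + 15714) - 869)/(-22847) = (-8528 - 869)*(-1/22847) = -9397*(-1/22847) = 9397/22847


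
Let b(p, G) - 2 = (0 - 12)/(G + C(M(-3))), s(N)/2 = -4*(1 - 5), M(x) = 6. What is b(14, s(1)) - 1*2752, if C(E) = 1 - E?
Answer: -24754/9 ≈ -2750.4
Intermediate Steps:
s(N) = 32 (s(N) = 2*(-4*(1 - 5)) = 2*(-4*(-4)) = 2*16 = 32)
b(p, G) = 2 - 12/(-5 + G) (b(p, G) = 2 + (0 - 12)/(G + (1 - 1*6)) = 2 - 12/(G + (1 - 6)) = 2 - 12/(G - 5) = 2 - 12/(-5 + G))
b(14, s(1)) - 1*2752 = 2*(-11 + 32)/(-5 + 32) - 1*2752 = 2*21/27 - 2752 = 2*(1/27)*21 - 2752 = 14/9 - 2752 = -24754/9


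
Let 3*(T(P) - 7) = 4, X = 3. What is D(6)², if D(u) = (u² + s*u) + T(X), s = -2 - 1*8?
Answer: 2209/9 ≈ 245.44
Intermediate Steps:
s = -10 (s = -2 - 8 = -10)
T(P) = 25/3 (T(P) = 7 + (⅓)*4 = 7 + 4/3 = 25/3)
D(u) = 25/3 + u² - 10*u (D(u) = (u² - 10*u) + 25/3 = 25/3 + u² - 10*u)
D(6)² = (25/3 + 6² - 10*6)² = (25/3 + 36 - 60)² = (-47/3)² = 2209/9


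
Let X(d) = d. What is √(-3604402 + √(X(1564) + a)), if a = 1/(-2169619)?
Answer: √(-16966809078135518722 + 2169619*√7362133688302185)/2169619 ≈ 1898.5*I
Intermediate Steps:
a = -1/2169619 ≈ -4.6091e-7
√(-3604402 + √(X(1564) + a)) = √(-3604402 + √(1564 - 1/2169619)) = √(-3604402 + √(3393284115/2169619)) = √(-3604402 + √7362133688302185/2169619)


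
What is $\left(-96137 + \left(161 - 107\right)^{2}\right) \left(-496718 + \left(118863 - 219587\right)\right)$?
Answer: $55694140682$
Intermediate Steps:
$\left(-96137 + \left(161 - 107\right)^{2}\right) \left(-496718 + \left(118863 - 219587\right)\right) = \left(-96137 + 54^{2}\right) \left(-496718 - 100724\right) = \left(-96137 + 2916\right) \left(-597442\right) = \left(-93221\right) \left(-597442\right) = 55694140682$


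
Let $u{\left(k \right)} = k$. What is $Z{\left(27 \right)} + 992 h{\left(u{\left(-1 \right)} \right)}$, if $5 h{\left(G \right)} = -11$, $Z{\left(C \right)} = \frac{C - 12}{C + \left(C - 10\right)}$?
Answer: $- \frac{480053}{220} \approx -2182.1$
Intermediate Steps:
$Z{\left(C \right)} = \frac{-12 + C}{-10 + 2 C}$ ($Z{\left(C \right)} = \frac{-12 + C}{C + \left(C - 10\right)} = \frac{-12 + C}{C + \left(-10 + C\right)} = \frac{-12 + C}{-10 + 2 C}$)
$h{\left(G \right)} = - \frac{11}{5}$ ($h{\left(G \right)} = \frac{1}{5} \left(-11\right) = - \frac{11}{5}$)
$Z{\left(27 \right)} + 992 h{\left(u{\left(-1 \right)} \right)} = \frac{-12 + 27}{2 \left(-5 + 27\right)} + 992 \left(- \frac{11}{5}\right) = \frac{1}{2} \cdot \frac{1}{22} \cdot 15 - \frac{10912}{5} = \frac{15}{44} - \frac{10912}{5} = - \frac{480053}{220}$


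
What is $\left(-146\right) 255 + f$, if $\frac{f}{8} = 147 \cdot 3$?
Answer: $-33702$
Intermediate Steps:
$f = 3528$ ($f = 8 \cdot 147 \cdot 3 = 8 \cdot 441 = 3528$)
$\left(-146\right) 255 + f = \left(-146\right) 255 + 3528 = -37230 + 3528 = -33702$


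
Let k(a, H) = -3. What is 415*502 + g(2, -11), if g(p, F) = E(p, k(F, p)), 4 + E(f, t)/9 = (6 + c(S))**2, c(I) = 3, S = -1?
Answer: 209023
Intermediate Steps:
E(f, t) = 693 (E(f, t) = -36 + 9*(6 + 3)**2 = -36 + 9*9**2 = -36 + 9*81 = -36 + 729 = 693)
g(p, F) = 693
415*502 + g(2, -11) = 415*502 + 693 = 208330 + 693 = 209023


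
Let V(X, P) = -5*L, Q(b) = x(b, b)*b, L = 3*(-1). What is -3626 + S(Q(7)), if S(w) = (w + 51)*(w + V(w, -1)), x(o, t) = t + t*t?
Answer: 176675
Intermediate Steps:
x(o, t) = t + t²
L = -3
Q(b) = b²*(1 + b) (Q(b) = (b*(1 + b))*b = b²*(1 + b))
V(X, P) = 15 (V(X, P) = -5*(-3) = 15)
S(w) = (15 + w)*(51 + w) (S(w) = (w + 51)*(w + 15) = (51 + w)*(15 + w) = (15 + w)*(51 + w))
-3626 + S(Q(7)) = -3626 + (765 + (7²*(1 + 7))² + 66*(7²*(1 + 7))) = -3626 + (765 + (49*8)² + 66*(49*8)) = -3626 + (765 + 392² + 66*392) = -3626 + (765 + 153664 + 25872) = -3626 + 180301 = 176675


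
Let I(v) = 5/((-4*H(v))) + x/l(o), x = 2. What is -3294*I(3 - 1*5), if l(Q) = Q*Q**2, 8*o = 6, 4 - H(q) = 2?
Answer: -54229/4 ≈ -13557.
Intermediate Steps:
H(q) = 2 (H(q) = 4 - 1*2 = 4 - 2 = 2)
o = 3/4 (o = (1/8)*6 = 3/4 ≈ 0.75000)
l(Q) = Q**3
I(v) = 889/216 (I(v) = 5/((-4*2)) + 2/((3/4)**3) = 5/(-8) + 2/(27/64) = 5*(-1/8) + 2*(64/27) = -5/8 + 128/27 = 889/216)
-3294*I(3 - 1*5) = -3294*889/216 = -54229/4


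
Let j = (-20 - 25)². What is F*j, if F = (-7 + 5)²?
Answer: 8100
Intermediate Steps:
F = 4 (F = (-2)² = 4)
j = 2025 (j = (-45)² = 2025)
F*j = 4*2025 = 8100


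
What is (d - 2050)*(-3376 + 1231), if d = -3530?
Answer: 11969100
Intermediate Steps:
(d - 2050)*(-3376 + 1231) = (-3530 - 2050)*(-3376 + 1231) = -5580*(-2145) = 11969100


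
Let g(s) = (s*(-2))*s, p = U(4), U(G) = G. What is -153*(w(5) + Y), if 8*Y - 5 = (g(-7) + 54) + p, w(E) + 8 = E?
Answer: 9027/8 ≈ 1128.4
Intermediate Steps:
w(E) = -8 + E
p = 4
g(s) = -2*s**2 (g(s) = (-2*s)*s = -2*s**2)
Y = -35/8 (Y = 5/8 + ((-2*(-7)**2 + 54) + 4)/8 = 5/8 + ((-2*49 + 54) + 4)/8 = 5/8 + ((-98 + 54) + 4)/8 = 5/8 + (-44 + 4)/8 = 5/8 + (1/8)*(-40) = 5/8 - 5 = -35/8 ≈ -4.3750)
-153*(w(5) + Y) = -153*((-8 + 5) - 35/8) = -153*(-3 - 35/8) = -153*(-59/8) = 9027/8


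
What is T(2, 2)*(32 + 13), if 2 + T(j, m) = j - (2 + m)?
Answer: -180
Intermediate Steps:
T(j, m) = -4 + j - m (T(j, m) = -2 + (j - (2 + m)) = -2 + (j + (-2 - m)) = -2 + (-2 + j - m) = -4 + j - m)
T(2, 2)*(32 + 13) = (-4 + 2 - 1*2)*(32 + 13) = (-4 + 2 - 2)*45 = -4*45 = -180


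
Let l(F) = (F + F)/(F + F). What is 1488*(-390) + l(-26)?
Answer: -580319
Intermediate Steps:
l(F) = 1 (l(F) = (2*F)/((2*F)) = (2*F)*(1/(2*F)) = 1)
1488*(-390) + l(-26) = 1488*(-390) + 1 = -580320 + 1 = -580319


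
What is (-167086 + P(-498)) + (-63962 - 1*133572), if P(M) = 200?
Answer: -364420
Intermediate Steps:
(-167086 + P(-498)) + (-63962 - 1*133572) = (-167086 + 200) + (-63962 - 1*133572) = -166886 + (-63962 - 133572) = -166886 - 197534 = -364420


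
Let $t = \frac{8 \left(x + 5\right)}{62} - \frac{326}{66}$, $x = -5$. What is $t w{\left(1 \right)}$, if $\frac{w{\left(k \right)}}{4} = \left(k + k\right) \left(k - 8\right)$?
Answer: $\frac{9128}{33} \approx 276.61$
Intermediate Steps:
$w{\left(k \right)} = 8 k \left(-8 + k\right)$ ($w{\left(k \right)} = 4 \left(k + k\right) \left(k - 8\right) = 4 \cdot 2 k \left(-8 + k\right) = 8 k \left(-8 + k\right)$)
$t = - \frac{163}{33}$ ($t = \frac{8 \left(-5 + 5\right)}{62} - \frac{326}{66} = 8 \cdot 0 \cdot \frac{1}{62} - \frac{163}{33} = 0 \cdot \frac{1}{62} - \frac{163}{33} = 0 - \frac{163}{33} = - \frac{163}{33} \approx -4.9394$)
$t w{\left(1 \right)} = - \frac{163 \cdot 8 \cdot 1 \left(-8 + 1\right)}{33} = - \frac{163 \cdot 8 \cdot 1 \left(-7\right)}{33} = \left(- \frac{163}{33}\right) \left(-56\right) = \frac{9128}{33}$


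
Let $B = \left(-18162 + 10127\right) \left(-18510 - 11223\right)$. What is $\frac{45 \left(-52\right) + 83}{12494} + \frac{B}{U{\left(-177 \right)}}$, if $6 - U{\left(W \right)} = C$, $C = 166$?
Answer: $- \frac{298487512069}{199904} \approx -1.4932 \cdot 10^{6}$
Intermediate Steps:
$U{\left(W \right)} = -160$ ($U{\left(W \right)} = 6 - 166 = -160$)
$B = 238904655$ ($B = \left(-8035\right) \left(-29733\right) = 238904655$)
$\frac{45 \left(-52\right) + 83}{12494} + \frac{B}{U{\left(-177 \right)}} = \frac{45 \left(-52\right) + 83}{12494} + \frac{238904655}{-160} = \left(-2340 + 83\right) \frac{1}{12494} + 238904655 \left(- \frac{1}{160}\right) = \left(-2257\right) \frac{1}{12494} - \frac{47780931}{32} = - \frac{2257}{12494} - \frac{47780931}{32} = - \frac{298487512069}{199904}$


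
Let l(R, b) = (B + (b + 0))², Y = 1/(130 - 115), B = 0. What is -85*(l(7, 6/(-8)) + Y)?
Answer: -2567/48 ≈ -53.479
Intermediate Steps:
Y = 1/15 ≈ 0.066667
l(R, b) = b² (l(R, b) = (0 + (b + 0))² = (0 + b)² = b²)
-85*(l(7, 6/(-8)) + Y) = -85*((6/(-8))² + 1/15) = -85*((6*(-⅛))² + 1/15) = -85*((-¾)² + 1/15) = -85*(9/16 + 1/15) = -85*151/240 = -2567/48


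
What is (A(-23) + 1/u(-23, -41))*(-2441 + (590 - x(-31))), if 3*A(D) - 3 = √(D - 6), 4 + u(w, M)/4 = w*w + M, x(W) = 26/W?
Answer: -111096635/60016 - 57355*I*√29/93 ≈ -1851.1 - 3321.1*I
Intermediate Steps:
u(w, M) = -16 + 4*M + 4*w² (u(w, M) = -16 + 4*(w*w + M) = -16 + 4*(w² + M) = -16 + 4*(M + w²) = -16 + (4*M + 4*w²) = -16 + 4*M + 4*w²)
A(D) = 1 + √(-6 + D)/3 (A(D) = 1 + √(D - 6)/3 = 1 + √(-6 + D)/3)
(A(-23) + 1/u(-23, -41))*(-2441 + (590 - x(-31))) = ((1 + √(-6 - 23)/3) + 1/(-16 + 4*(-41) + 4*(-23)²))*(-2441 + (590 - 26/(-31))) = ((1 + √(-29)/3) + 1/(-16 - 164 + 4*529))*(-2441 + (590 - 26*(-1)/31)) = ((1 + (I*√29)/3) + 1/(-16 - 164 + 2116))*(-2441 + (590 - 1*(-26/31))) = ((1 + I*√29/3) + 1/1936)*(-2441 + (590 + 26/31)) = ((1 + I*√29/3) + 1/1936)*(-2441 + 18316/31) = (1937/1936 + I*√29/3)*(-57355/31) = -111096635/60016 - 57355*I*√29/93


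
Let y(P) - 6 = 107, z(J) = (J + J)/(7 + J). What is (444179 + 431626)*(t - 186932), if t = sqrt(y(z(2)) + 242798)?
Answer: -163715980260 + 875805*sqrt(242911) ≈ -1.6328e+11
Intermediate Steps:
z(J) = 2*J/(7 + J) (z(J) = (2*J)/(7 + J) = 2*J/(7 + J))
y(P) = 113 (y(P) = 6 + 107 = 113)
t = sqrt(242911) (t = sqrt(113 + 242798) = sqrt(242911) ≈ 492.86)
(444179 + 431626)*(t - 186932) = (444179 + 431626)*(sqrt(242911) - 186932) = 875805*(-186932 + sqrt(242911)) = -163715980260 + 875805*sqrt(242911)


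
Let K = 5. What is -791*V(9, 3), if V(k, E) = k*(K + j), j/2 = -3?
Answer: 7119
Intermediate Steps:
j = -6 (j = 2*(-3) = -6)
V(k, E) = -k (V(k, E) = k*(5 - 6) = k*(-1) = -k)
-791*V(9, 3) = -(-791)*9 = -791*(-9) = 7119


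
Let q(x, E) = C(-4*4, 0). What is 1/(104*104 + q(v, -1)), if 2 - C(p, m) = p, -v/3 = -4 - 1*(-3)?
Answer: 1/10834 ≈ 9.2302e-5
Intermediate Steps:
v = 3 (v = -3*(-4 - 1*(-3)) = -3*(-4 + 3) = -3*(-1) = 3)
C(p, m) = 2 - p
q(x, E) = 18 (q(x, E) = 2 - (-4)*4 = 2 - 1*(-16) = 2 + 16 = 18)
1/(104*104 + q(v, -1)) = 1/(104*104 + 18) = 1/(10816 + 18) = 1/10834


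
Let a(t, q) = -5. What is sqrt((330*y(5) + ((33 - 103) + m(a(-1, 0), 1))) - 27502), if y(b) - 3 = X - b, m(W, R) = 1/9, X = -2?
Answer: I*sqrt(260027)/3 ≈ 169.98*I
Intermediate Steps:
m(W, R) = 1/9
y(b) = 1 - b (y(b) = 3 + (-2 - b) = 1 - b)
sqrt((330*y(5) + ((33 - 103) + m(a(-1, 0), 1))) - 27502) = sqrt((330*(1 - 1*5) + ((33 - 103) + 1/9)) - 27502) = sqrt((330*(1 - 5) + (-70 + 1/9)) - 27502) = sqrt((330*(-4) - 629/9) - 27502) = sqrt((-1320 - 629/9) - 27502) = sqrt(-12509/9 - 27502) = sqrt(-260027/9) = I*sqrt(260027)/3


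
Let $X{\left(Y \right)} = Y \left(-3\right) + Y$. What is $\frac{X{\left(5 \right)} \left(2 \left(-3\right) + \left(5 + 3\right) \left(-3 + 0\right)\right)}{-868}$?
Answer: $- \frac{75}{217} \approx -0.34562$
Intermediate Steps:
$X{\left(Y \right)} = - 2 Y$ ($X{\left(Y \right)} = - 3 Y + Y = - 2 Y$)
$\frac{X{\left(5 \right)} \left(2 \left(-3\right) + \left(5 + 3\right) \left(-3 + 0\right)\right)}{-868} = \frac{\left(-2\right) 5 \left(2 \left(-3\right) + \left(5 + 3\right) \left(-3 + 0\right)\right)}{-868} = - 10 \left(-6 + 8 \left(-3\right)\right) \left(- \frac{1}{868}\right) = - 10 \left(-6 - 24\right) \left(- \frac{1}{868}\right) = \left(-10\right) \left(-30\right) \left(- \frac{1}{868}\right) = 300 \left(- \frac{1}{868}\right) = - \frac{75}{217}$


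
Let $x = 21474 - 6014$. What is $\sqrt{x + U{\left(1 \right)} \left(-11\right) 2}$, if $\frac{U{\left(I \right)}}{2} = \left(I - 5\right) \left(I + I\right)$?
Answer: $2 \sqrt{3953} \approx 125.75$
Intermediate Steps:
$U{\left(I \right)} = 4 I \left(-5 + I\right)$ ($U{\left(I \right)} = 2 \left(I - 5\right) \left(I + I\right) = 2 \left(-5 + I\right) 2 I = 2 \cdot 2 I \left(-5 + I\right) = 4 I \left(-5 + I\right)$)
$x = 15460$
$\sqrt{x + U{\left(1 \right)} \left(-11\right) 2} = \sqrt{15460 + 4 \cdot 1 \left(-5 + 1\right) \left(-11\right) 2} = \sqrt{15460 + 4 \cdot 1 \left(-4\right) \left(-11\right) 2} = \sqrt{15460 + \left(-16\right) \left(-11\right) 2} = \sqrt{15460 + 176 \cdot 2} = \sqrt{15460 + 352} = \sqrt{15812} = 2 \sqrt{3953}$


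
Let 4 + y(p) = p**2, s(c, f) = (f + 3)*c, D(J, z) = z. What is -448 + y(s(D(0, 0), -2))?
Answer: -452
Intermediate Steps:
s(c, f) = c*(3 + f) (s(c, f) = (3 + f)*c = c*(3 + f))
y(p) = -4 + p**2
-448 + y(s(D(0, 0), -2)) = -448 + (-4 + (0*(3 - 2))**2) = -448 + (-4 + (0*1)**2) = -448 + (-4 + 0**2) = -448 + (-4 + 0) = -448 - 4 = -452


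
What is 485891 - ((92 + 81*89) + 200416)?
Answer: 278174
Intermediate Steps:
485891 - ((92 + 81*89) + 200416) = 485891 - ((92 + 7209) + 200416) = 485891 - (7301 + 200416) = 485891 - 1*207717 = 485891 - 207717 = 278174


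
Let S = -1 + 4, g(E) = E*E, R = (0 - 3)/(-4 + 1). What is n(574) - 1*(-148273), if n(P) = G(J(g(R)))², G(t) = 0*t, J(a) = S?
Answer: 148273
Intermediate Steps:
R = 1 (R = -3/(-3) = -3*(-⅓) = 1)
g(E) = E²
S = 3
J(a) = 3
G(t) = 0
n(P) = 0 (n(P) = 0² = 0)
n(574) - 1*(-148273) = 0 - 1*(-148273) = 0 + 148273 = 148273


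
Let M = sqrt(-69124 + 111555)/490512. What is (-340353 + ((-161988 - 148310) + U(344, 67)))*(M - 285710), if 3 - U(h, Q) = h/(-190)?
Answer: 3532026333096/19 - 5150949*sqrt(42431)/3883220 ≈ 1.8590e+11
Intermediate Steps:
U(h, Q) = 3 + h/190 (U(h, Q) = 3 - h/(-190) = 3 - h*(-1)/190 = 3 - (-1)*h/190 = 3 + h/190)
M = sqrt(42431)/490512 (M = sqrt(42431)*(1/490512) = sqrt(42431)/490512 ≈ 0.00041994)
(-340353 + ((-161988 - 148310) + U(344, 67)))*(M - 285710) = (-340353 + ((-161988 - 148310) + (3 + (1/190)*344)))*(sqrt(42431)/490512 - 285710) = (-340353 + (-310298 + (3 + 172/95)))*(-285710 + sqrt(42431)/490512) = (-340353 + (-310298 + 457/95))*(-285710 + sqrt(42431)/490512) = (-340353 - 29477853/95)*(-285710 + sqrt(42431)/490512) = -61811388*(-285710 + sqrt(42431)/490512)/95 = 3532026333096/19 - 5150949*sqrt(42431)/3883220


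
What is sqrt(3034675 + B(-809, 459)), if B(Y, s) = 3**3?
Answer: sqrt(3034702) ≈ 1742.0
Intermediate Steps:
B(Y, s) = 27
sqrt(3034675 + B(-809, 459)) = sqrt(3034675 + 27) = sqrt(3034702)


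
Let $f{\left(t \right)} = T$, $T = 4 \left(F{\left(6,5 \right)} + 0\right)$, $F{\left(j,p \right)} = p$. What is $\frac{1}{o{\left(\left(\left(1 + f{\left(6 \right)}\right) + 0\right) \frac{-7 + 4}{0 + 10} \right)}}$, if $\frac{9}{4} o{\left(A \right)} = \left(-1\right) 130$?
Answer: $- \frac{9}{520} \approx -0.017308$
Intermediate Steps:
$T = 20$ ($T = 4 \left(5 + 0\right) = 4 \cdot 5 = 20$)
$f{\left(t \right)} = 20$
$o{\left(A \right)} = - \frac{520}{9}$ ($o{\left(A \right)} = \frac{4 \left(\left(-1\right) 130\right)}{9} = \frac{4}{9} \left(-130\right) = - \frac{520}{9}$)
$\frac{1}{o{\left(\left(\left(1 + f{\left(6 \right)}\right) + 0\right) \frac{-7 + 4}{0 + 10} \right)}} = \frac{1}{- \frac{520}{9}} = - \frac{9}{520}$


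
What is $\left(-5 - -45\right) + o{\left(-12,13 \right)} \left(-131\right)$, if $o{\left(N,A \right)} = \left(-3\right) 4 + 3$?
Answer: $1219$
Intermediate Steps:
$o{\left(N,A \right)} = -9$ ($o{\left(N,A \right)} = -12 + 3 = -9$)
$\left(-5 - -45\right) + o{\left(-12,13 \right)} \left(-131\right) = \left(-5 - -45\right) - -1179 = \left(-5 + 45\right) + 1179 = 40 + 1179 = 1219$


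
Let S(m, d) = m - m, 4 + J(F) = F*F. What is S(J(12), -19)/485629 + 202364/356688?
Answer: 50591/89172 ≈ 0.56734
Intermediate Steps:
J(F) = -4 + F² (J(F) = -4 + F*F = -4 + F²)
S(m, d) = 0
S(J(12), -19)/485629 + 202364/356688 = 0/485629 + 202364/356688 = 0*(1/485629) + 202364*(1/356688) = 0 + 50591/89172 = 50591/89172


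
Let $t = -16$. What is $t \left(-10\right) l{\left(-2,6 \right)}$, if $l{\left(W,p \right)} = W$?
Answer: $-320$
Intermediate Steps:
$t \left(-10\right) l{\left(-2,6 \right)} = \left(-16\right) \left(-10\right) \left(-2\right) = 160 \left(-2\right) = -320$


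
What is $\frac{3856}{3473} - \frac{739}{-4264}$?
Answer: $\frac{19008531}{14808872} \approx 1.2836$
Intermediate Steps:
$\frac{3856}{3473} - \frac{739}{-4264} = 3856 \cdot \frac{1}{3473} - - \frac{739}{4264} = \frac{3856}{3473} + \frac{739}{4264} = \frac{19008531}{14808872}$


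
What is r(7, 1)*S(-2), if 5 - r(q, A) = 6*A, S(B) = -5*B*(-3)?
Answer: 30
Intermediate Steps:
S(B) = 15*B
r(q, A) = 5 - 6*A
r(7, 1)*S(-2) = (5 - 6*1)*(15*(-2)) = (5 - 6)*(-30) = -1*(-30) = 30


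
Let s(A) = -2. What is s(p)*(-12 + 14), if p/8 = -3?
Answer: -4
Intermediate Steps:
p = -24 (p = 8*(-3) = -24)
s(p)*(-12 + 14) = -2*(-12 + 14) = -2*2 = -4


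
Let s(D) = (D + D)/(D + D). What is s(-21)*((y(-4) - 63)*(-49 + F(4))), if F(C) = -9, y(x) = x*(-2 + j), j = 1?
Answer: 3422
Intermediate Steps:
y(x) = -x (y(x) = x*(-2 + 1) = x*(-1) = -x)
s(D) = 1 (s(D) = (2*D)/((2*D)) = (2*D)*(1/(2*D)) = 1)
s(-21)*((y(-4) - 63)*(-49 + F(4))) = 1*((-1*(-4) - 63)*(-49 - 9)) = 1*((4 - 63)*(-58)) = 1*(-59*(-58)) = 1*3422 = 3422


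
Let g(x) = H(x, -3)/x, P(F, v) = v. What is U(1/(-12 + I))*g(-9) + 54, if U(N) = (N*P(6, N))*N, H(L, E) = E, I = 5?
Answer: 55565/1029 ≈ 53.999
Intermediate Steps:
U(N) = N³ (U(N) = (N*N)*N = N²*N = N³)
g(x) = -3/x
U(1/(-12 + I))*g(-9) + 54 = (1/(-12 + 5))³*(-3/(-9)) + 54 = (1/(-7))³*(-3*(-⅑)) + 54 = (-⅐)³*(⅓) + 54 = -1/343*⅓ + 54 = -1/1029 + 54 = 55565/1029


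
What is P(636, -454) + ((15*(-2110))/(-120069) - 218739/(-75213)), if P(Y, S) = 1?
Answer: 1395370894/334472211 ≈ 4.1719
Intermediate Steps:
P(636, -454) + ((15*(-2110))/(-120069) - 218739/(-75213)) = 1 + ((15*(-2110))/(-120069) - 218739/(-75213)) = 1 + (-31650*(-1/120069) - 218739*(-1/75213)) = 1 + (10550/40023 + 72913/25071) = 1 + 1060898683/334472211 = 1395370894/334472211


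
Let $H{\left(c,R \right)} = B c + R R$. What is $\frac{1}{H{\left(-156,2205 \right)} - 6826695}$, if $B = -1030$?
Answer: $- \frac{1}{1803990} \approx -5.5433 \cdot 10^{-7}$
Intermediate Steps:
$H{\left(c,R \right)} = R^{2} - 1030 c$ ($H{\left(c,R \right)} = - 1030 c + R R = - 1030 c + R^{2} = R^{2} - 1030 c$)
$\frac{1}{H{\left(-156,2205 \right)} - 6826695} = \frac{1}{\left(2205^{2} - -160680\right) - 6826695} = \frac{1}{\left(4862025 + 160680\right) - 6826695} = \frac{1}{5022705 - 6826695} = \frac{1}{-1803990} = - \frac{1}{1803990}$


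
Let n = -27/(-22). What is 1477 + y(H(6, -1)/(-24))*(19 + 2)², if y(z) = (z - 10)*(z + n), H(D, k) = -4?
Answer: -50246/11 ≈ -4567.8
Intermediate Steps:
n = 27/22 (n = -27*(-1/22) = 27/22 ≈ 1.2273)
y(z) = (-10 + z)*(27/22 + z) (y(z) = (z - 10)*(z + 27/22) = (-10 + z)*(27/22 + z))
1477 + y(H(6, -1)/(-24))*(19 + 2)² = 1477 + (-135/11 + (-4/(-24))² - (-386)/(11*(-24)))*(19 + 2)² = 1477 + (-135/11 + (-4*(-1/24))² - (-386)*(-1)/(11*24))*21² = 1477 + (-135/11 + (⅙)² - 193/22*⅙)*441 = 1477 + (-135/11 + 1/36 - 193/132)*441 = 1477 - 1357/99*441 = 1477 - 66493/11 = -50246/11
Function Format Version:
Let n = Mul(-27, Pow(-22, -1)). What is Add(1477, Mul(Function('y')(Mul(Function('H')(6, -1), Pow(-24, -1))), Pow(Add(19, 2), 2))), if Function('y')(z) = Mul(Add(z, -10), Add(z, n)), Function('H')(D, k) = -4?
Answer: Rational(-50246, 11) ≈ -4567.8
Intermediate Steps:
n = Rational(27, 22) (n = Mul(-27, Rational(-1, 22)) = Rational(27, 22) ≈ 1.2273)
Function('y')(z) = Mul(Add(-10, z), Add(Rational(27, 22), z)) (Function('y')(z) = Mul(Add(z, -10), Add(z, Rational(27, 22))) = Mul(Add(-10, z), Add(Rational(27, 22), z)))
Add(1477, Mul(Function('y')(Mul(Function('H')(6, -1), Pow(-24, -1))), Pow(Add(19, 2), 2))) = Add(1477, Mul(Add(Rational(-135, 11), Pow(Mul(-4, Pow(-24, -1)), 2), Mul(Rational(-193, 22), Mul(-4, Pow(-24, -1)))), Pow(Add(19, 2), 2))) = Add(1477, Mul(Add(Rational(-135, 11), Pow(Mul(-4, Rational(-1, 24)), 2), Mul(Rational(-193, 22), Mul(-4, Rational(-1, 24)))), Pow(21, 2))) = Add(1477, Mul(Add(Rational(-135, 11), Pow(Rational(1, 6), 2), Mul(Rational(-193, 22), Rational(1, 6))), 441)) = Add(1477, Mul(Add(Rational(-135, 11), Rational(1, 36), Rational(-193, 132)), 441)) = Add(1477, Mul(Rational(-1357, 99), 441)) = Add(1477, Rational(-66493, 11)) = Rational(-50246, 11)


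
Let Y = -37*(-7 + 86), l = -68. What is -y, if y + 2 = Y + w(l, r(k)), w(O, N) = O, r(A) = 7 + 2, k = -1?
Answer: 2993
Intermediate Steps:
r(A) = 9
Y = -2923 (Y = -37*79 = -2923)
y = -2993 (y = -2 + (-2923 - 68) = -2 - 2991 = -2993)
-y = -1*(-2993) = 2993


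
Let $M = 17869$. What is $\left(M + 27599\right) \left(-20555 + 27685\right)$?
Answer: $324186840$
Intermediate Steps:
$\left(M + 27599\right) \left(-20555 + 27685\right) = \left(17869 + 27599\right) \left(-20555 + 27685\right) = 45468 \cdot 7130 = 324186840$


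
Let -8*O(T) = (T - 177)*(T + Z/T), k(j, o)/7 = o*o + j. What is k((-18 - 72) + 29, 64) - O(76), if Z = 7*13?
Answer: 16580393/608 ≈ 27270.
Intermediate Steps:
Z = 91
k(j, o) = 7*j + 7*o² (k(j, o) = 7*(o*o + j) = 7*(o² + j) = 7*(j + o²) = 7*j + 7*o²)
O(T) = -(-177 + T)*(T + 91/T)/8 (O(T) = -(T - 177)*(T + 91/T)/8 = -(-177 + T)*(T + 91/T)/8)
k((-18 - 72) + 29, 64) - O(76) = (7*((-18 - 72) + 29) + 7*64²) - (16107 - 1*76*(91 + 76² - 177*76))/(8*76) = (7*(-90 + 29) + 7*4096) - (16107 - 1*76*(91 + 5776 - 13452))/(8*76) = (7*(-61) + 28672) - (16107 - 1*76*(-7585))/(8*76) = (-427 + 28672) - (16107 + 576460)/(8*76) = 28245 - 592567/(8*76) = 28245 - 1*592567/608 = 28245 - 592567/608 = 16580393/608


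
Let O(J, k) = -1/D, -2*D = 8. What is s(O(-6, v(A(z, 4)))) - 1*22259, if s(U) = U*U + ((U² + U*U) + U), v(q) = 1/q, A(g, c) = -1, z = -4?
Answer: -356137/16 ≈ -22259.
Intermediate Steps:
D = -4 (D = -½*8 = -4)
O(J, k) = ¼ (O(J, k) = -1/(-4) = -1*(-¼) = ¼)
s(U) = U + 3*U² (s(U) = U² + ((U² + U²) + U) = U² + (2*U² + U) = U² + (U + 2*U²) = U + 3*U²)
s(O(-6, v(A(z, 4)))) - 1*22259 = (1 + 3*(¼))/4 - 1*22259 = (1 + ¾)/4 - 22259 = (¼)*(7/4) - 22259 = 7/16 - 22259 = -356137/16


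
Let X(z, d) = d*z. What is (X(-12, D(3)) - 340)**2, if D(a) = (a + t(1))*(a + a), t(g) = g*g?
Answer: 394384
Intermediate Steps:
t(g) = g**2
D(a) = 2*a*(1 + a) (D(a) = (a + 1**2)*(a + a) = (a + 1)*(2*a) = (1 + a)*(2*a) = 2*a*(1 + a))
(X(-12, D(3)) - 340)**2 = ((2*3*(1 + 3))*(-12) - 340)**2 = ((2*3*4)*(-12) - 340)**2 = (24*(-12) - 340)**2 = (-288 - 340)**2 = (-628)**2 = 394384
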